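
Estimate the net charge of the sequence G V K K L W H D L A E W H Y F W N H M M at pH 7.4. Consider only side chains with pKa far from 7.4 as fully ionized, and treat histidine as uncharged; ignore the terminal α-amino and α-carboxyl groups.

At pH ~7.4 the Lys and Arg side chains are protonated (+1), the Asp and Glu side chains are deprotonated (−1), and with His taken as neutral all other side chains carry no charge.
Positive (K, R): K3, K4 → +2.
Negative (D, E): D8, E11 → −2.
Net charge = (+2) + (−2) = 0.

0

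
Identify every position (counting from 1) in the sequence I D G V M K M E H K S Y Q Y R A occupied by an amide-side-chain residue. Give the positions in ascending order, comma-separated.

The amide-side-chain residues are Asn (N) and Gln (Q).
Matching residues: Q13.

13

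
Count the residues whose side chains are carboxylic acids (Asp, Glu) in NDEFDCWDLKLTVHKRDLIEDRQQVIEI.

Matching residues: D2, E3, D5, D8, D17, E20, D21, E27.

8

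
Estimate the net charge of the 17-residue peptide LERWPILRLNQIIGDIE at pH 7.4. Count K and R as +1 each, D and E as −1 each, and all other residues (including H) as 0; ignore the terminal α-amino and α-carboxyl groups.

Positive (K, R): R3, R8 → +2.
Negative (D, E): E2, D15, E17 → −3.
Net charge = (+2) + (−3) = −1.

-1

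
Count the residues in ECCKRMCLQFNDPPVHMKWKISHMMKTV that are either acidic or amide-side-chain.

4

Acidic: D, E. Amide-side-chain: N, Q.
Acidic residues here: E1, D12 (2).
Amide-side-chain residues here: Q9, N11 (2).
The two groups share no amino acid, so total = 2 + 2 = 4.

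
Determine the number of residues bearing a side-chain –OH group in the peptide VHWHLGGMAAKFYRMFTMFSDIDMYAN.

4

S, T, and Y are the three residues with a side-chain hydroxyl.
Matching residues: Y13, T17, S20, Y25.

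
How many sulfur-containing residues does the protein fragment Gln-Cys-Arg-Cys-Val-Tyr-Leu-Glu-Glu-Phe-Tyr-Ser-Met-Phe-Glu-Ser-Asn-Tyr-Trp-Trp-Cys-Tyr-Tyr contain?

4

Cysteine (C, thiol) and methionine (M, thioether) are the two sulfur-containing amino acids.
Matching residues: Cys2, Cys4, Met13, Cys21.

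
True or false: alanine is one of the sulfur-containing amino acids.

The sulfur-bearing residues are cysteine (–SH) and methionine (–S–CH₃).
Alanine is not in this group.

False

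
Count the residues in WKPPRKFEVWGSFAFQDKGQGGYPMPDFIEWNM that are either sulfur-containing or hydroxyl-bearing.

4

Sulfur-containing: C, M. Hydroxyl-bearing: S, T, Y.
Sulfur-containing residues here: M25, M33 (2).
Hydroxyl-bearing residues here: S12, Y23 (2).
The two groups share no amino acid, so total = 2 + 2 = 4.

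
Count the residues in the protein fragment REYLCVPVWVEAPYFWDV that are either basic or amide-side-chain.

Basic: H, K, R. Amide-side-chain: N, Q.
Basic residues here: R1 (1).
Amide-side-chain residues here: none (0).
The two groups share no amino acid, so total = 1 + 0 = 1.

1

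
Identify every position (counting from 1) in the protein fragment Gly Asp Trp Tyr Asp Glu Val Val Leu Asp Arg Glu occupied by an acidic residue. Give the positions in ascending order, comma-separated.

Matching residues: Asp2, Asp5, Glu6, Asp10, Glu12.

2, 5, 6, 10, 12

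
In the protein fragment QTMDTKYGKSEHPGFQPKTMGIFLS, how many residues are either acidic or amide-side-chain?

Acidic: D, E. Amide-side-chain: N, Q.
Acidic residues here: D4, E11 (2).
Amide-side-chain residues here: Q1, Q16 (2).
The two groups share no amino acid, so total = 2 + 2 = 4.

4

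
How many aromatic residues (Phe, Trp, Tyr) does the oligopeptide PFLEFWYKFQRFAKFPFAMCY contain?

Matching residues: F2, F5, W6, Y7, F9, F12, F15, F17, Y21.

9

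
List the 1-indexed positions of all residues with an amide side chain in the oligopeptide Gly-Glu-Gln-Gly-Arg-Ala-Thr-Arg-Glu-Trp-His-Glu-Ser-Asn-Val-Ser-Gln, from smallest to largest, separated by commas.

3, 14, 17

Asparagine (N) and glutamine (Q) have uncharged amide side chains.
Matching residues: Gln3, Asn14, Gln17.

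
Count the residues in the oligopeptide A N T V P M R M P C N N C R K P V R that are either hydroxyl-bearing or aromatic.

1

Hydroxyl-bearing: S, T, Y. Aromatic: F, W, Y.
Hydroxyl-bearing residues here: T3 (1).
Aromatic residues here: none (0).
(Y belongs to both groups, but none appear in this sequence.) Total = 1 + 0 = 1.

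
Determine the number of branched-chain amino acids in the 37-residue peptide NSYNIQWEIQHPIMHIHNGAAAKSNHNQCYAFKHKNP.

Valine (V), leucine (L), and isoleucine (I) are the branched-chain amino acids.
Matching residues: I5, I9, I13, I16.

4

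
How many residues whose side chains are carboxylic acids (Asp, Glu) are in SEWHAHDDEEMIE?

Matching residues: E2, D7, D8, E9, E10, E13.

6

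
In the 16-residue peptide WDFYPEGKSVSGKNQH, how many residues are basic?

3

K, R, and H are the three residues with basic side chains (ε-amine, guanidinium, and imidazole respectively).
Matching residues: K8, K13, H16.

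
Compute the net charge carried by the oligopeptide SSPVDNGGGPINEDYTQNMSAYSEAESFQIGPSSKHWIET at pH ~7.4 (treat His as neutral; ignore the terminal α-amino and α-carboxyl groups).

-5

The side chains ionized at physiological pH are Lys/Arg (+1) and Asp/Glu (−1); with His treated as neutral, nothing else contributes.
Positive (K, R): K35 → +1.
Negative (D, E): D5, E13, D14, E24, E26, E39 → −6.
Net charge = (+1) + (−6) = −5.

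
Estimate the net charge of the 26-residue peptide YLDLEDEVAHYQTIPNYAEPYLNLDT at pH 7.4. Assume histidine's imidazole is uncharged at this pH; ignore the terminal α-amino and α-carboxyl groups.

Near pH 7.4, K and R contribute +1 each, D and E contribute −1 each, and every other side chain (His included, as stated) is uncharged.
Positive (K, R): none → +0.
Negative (D, E): D3, E5, D6, E7, E19, D25 → −6.
Net charge = (+0) + (−6) = −6.

-6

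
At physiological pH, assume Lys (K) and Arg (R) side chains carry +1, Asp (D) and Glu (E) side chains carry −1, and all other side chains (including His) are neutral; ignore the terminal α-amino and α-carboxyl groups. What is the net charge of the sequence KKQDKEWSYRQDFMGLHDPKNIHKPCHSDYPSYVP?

+1

Positive (K, R): K1, K2, K5, R10, K20, K24 → +6.
Negative (D, E): D4, E6, D12, D18, D29 → −5.
Net charge = (+6) + (−5) = +1.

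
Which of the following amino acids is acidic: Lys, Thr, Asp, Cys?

Aspartate (D) and glutamate (E) have carboxylic-acid side chains and are the acidic amino acids.
Of the listed options, only Asp belongs to this group.

Asp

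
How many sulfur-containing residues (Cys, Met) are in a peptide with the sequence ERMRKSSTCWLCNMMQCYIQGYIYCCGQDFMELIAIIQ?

Matching residues: M3, C9, C12, M14, M15, C17, C25, C26, M31.

9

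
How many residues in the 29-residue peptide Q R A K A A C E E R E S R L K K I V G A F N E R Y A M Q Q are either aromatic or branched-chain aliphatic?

5

Aromatic: F, W, Y. Branched-chain aliphatic: I, L, V.
Aromatic residues here: F21, Y25 (2).
Branched-chain aliphatic residues here: L14, I17, V18 (3).
The two groups share no amino acid, so total = 2 + 3 = 5.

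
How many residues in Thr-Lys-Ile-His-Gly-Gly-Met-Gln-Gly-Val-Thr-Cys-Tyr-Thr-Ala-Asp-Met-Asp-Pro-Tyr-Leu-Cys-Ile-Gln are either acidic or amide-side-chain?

4

Acidic: D, E. Amide-side-chain: N, Q.
Acidic residues here: Asp16, Asp18 (2).
Amide-side-chain residues here: Gln8, Gln24 (2).
The two groups share no amino acid, so total = 2 + 2 = 4.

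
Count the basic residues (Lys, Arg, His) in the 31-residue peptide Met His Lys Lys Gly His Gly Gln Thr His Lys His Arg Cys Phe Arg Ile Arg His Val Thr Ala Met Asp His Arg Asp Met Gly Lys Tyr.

14

Matching residues: His2, Lys3, Lys4, His6, His10, Lys11, His12, Arg13, Arg16, Arg18, His19, His25, Arg26, Lys30.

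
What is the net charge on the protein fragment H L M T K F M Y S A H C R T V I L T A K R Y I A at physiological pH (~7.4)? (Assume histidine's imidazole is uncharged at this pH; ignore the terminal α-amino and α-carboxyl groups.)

+4

The side chains ionized at physiological pH are Lys/Arg (+1) and Asp/Glu (−1); with His treated as neutral, nothing else contributes.
Positive (K, R): K5, R13, K20, R21 → +4.
Negative (D, E): none → −0.
Net charge = (+4) + (−0) = +4.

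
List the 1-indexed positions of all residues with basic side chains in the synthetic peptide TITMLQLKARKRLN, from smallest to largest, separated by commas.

K, R, and H are the three residues with basic side chains (ε-amine, guanidinium, and imidazole respectively).
Matching residues: K8, R10, K11, R12.

8, 10, 11, 12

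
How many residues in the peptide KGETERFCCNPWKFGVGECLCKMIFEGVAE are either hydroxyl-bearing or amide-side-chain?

Hydroxyl-bearing: S, T, Y. Amide-side-chain: N, Q.
Hydroxyl-bearing residues here: T4 (1).
Amide-side-chain residues here: N10 (1).
The two groups share no amino acid, so total = 1 + 1 = 2.

2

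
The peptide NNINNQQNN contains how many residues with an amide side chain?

8

Asparagine (N) and glutamine (Q) have uncharged amide side chains.
Matching residues: N1, N2, N4, N5, Q6, Q7, N8, N9.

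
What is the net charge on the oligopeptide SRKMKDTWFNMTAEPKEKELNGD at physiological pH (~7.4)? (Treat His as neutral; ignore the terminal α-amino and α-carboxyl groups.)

At pH ~7.4 the Lys and Arg side chains are protonated (+1), the Asp and Glu side chains are deprotonated (−1), and with His taken as neutral all other side chains carry no charge.
Positive (K, R): R2, K3, K5, K16, K18 → +5.
Negative (D, E): D6, E14, E17, E19, D23 → −5.
Net charge = (+5) + (−5) = 0.

0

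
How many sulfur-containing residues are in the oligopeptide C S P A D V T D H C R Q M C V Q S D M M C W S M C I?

9

Cysteine (C, thiol) and methionine (M, thioether) are the two sulfur-containing amino acids.
Matching residues: C1, C10, M13, C14, M19, M20, C21, M24, C25.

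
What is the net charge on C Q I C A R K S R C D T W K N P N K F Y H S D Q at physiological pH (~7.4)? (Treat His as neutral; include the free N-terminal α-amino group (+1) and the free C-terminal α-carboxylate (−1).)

+3

Near pH 7.4, K and R contribute +1 each, D and E contribute −1 each, and every other side chain (His included, as stated) is uncharged.
Positive (K, R): R6, K7, R9, K14, K18 → +5.
Negative (D, E): D11, D23 → −2.
The N-terminus (+1) and C-terminus (−1) cancel.
Net charge = (+5) + (−2) = +3.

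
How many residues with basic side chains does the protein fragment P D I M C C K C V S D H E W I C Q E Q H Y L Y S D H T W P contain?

4

K, R, and H are the three residues with basic side chains (ε-amine, guanidinium, and imidazole respectively).
Matching residues: K7, H12, H20, H26.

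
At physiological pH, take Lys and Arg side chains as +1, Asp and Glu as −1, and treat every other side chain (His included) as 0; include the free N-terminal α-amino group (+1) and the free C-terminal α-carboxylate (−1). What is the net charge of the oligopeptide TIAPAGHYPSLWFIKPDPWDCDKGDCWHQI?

-2

Positive (K, R): K15, K23 → +2.
Negative (D, E): D17, D20, D22, D25 → −4.
The N-terminus (+1) and C-terminus (−1) cancel.
Net charge = (+2) + (−4) = −2.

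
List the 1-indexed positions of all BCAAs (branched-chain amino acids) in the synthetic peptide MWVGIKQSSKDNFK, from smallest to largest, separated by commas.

3, 5

V, L, and I make up the branched-chain aliphatic group.
Matching residues: V3, I5.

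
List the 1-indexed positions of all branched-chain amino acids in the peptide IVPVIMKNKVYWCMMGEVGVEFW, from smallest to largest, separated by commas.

1, 2, 4, 5, 10, 18, 20

The BCAAs are Val, Leu, and Ile — aliphatic side chains with a branch point.
Matching residues: I1, V2, V4, I5, V10, V18, V20.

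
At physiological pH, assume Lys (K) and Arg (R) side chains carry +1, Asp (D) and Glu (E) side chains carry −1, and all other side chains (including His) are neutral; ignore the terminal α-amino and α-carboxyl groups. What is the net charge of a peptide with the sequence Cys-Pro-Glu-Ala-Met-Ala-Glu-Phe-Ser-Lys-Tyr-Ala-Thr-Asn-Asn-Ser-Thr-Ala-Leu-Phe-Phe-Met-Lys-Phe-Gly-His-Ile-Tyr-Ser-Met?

Positive (K, R): Lys10, Lys23 → +2.
Negative (D, E): Glu3, Glu7 → −2.
Net charge = (+2) + (−2) = 0.

0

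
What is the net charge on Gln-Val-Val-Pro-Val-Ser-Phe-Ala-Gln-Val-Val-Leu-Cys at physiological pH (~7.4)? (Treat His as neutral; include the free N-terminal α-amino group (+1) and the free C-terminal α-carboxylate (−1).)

Near pH 7.4, K and R contribute +1 each, D and E contribute −1 each, and every other side chain (His included, as stated) is uncharged.
Positive (K, R): none → +0.
Negative (D, E): none → −0.
The N-terminus (+1) and C-terminus (−1) cancel.
Net charge = (+0) + (−0) = 0.

0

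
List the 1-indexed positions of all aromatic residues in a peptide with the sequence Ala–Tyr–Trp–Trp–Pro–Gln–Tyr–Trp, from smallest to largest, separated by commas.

2, 3, 4, 7, 8

The aromatic amino acids are Phe (F, benzyl), Trp (W, indole), and Tyr (Y, phenol).
Matching residues: Tyr2, Trp3, Trp4, Tyr7, Trp8.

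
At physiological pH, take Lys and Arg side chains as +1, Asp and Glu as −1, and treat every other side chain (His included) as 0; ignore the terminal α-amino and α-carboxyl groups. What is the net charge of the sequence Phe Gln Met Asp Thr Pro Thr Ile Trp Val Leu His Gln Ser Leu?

Positive (K, R): none → +0.
Negative (D, E): Asp4 → −1.
Net charge = (+0) + (−1) = −1.

-1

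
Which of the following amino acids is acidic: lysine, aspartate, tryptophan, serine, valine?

aspartate

Aspartate (D) and glutamate (E) have carboxylic-acid side chains and are the acidic amino acids.
Of the listed options, only aspartate belongs to this group.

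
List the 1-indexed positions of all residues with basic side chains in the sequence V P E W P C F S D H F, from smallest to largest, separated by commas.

10

K, R, and H are the three residues with basic side chains (ε-amine, guanidinium, and imidazole respectively).
Matching residues: H10.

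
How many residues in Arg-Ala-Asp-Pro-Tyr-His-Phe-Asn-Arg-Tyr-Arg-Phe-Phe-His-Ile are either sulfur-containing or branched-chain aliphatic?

1

Sulfur-containing: C, M. Branched-chain aliphatic: I, L, V.
Sulfur-containing residues here: none (0).
Branched-chain aliphatic residues here: Ile15 (1).
The two groups share no amino acid, so total = 0 + 1 = 1.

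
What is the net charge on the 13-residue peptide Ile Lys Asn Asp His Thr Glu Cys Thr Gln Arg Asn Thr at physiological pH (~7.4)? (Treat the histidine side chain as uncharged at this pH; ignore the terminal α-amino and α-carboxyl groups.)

0

The side chains ionized at physiological pH are Lys/Arg (+1) and Asp/Glu (−1); with His treated as neutral, nothing else contributes.
Positive (K, R): Lys2, Arg11 → +2.
Negative (D, E): Asp4, Glu7 → −2.
Net charge = (+2) + (−2) = 0.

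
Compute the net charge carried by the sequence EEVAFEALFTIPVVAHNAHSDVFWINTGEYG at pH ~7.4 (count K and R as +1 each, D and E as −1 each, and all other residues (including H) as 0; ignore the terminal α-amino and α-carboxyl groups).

-5

Positive (K, R): none → +0.
Negative (D, E): E1, E2, E6, D21, E29 → −5.
Net charge = (+0) + (−5) = −5.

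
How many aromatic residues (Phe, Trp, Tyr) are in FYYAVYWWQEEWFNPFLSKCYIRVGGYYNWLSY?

Matching residues: F1, Y2, Y3, Y6, W7, W8, W12, F13, F16, Y21, Y27, Y28, W30, Y33.

14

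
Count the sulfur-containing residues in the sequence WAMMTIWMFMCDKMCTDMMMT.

10

The sulfur-bearing residues are cysteine (–SH) and methionine (–S–CH₃).
Matching residues: M3, M4, M8, M10, C11, M14, C15, M18, M19, M20.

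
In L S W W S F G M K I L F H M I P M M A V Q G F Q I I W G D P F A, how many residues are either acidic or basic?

Acidic: D, E. Basic: H, K, R.
Acidic residues here: D29 (1).
Basic residues here: K9, H13 (2).
The two groups share no amino acid, so total = 1 + 2 = 3.

3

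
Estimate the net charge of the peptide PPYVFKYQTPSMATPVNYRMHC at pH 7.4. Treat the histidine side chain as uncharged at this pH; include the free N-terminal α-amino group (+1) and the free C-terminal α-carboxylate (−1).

+2

The side chains ionized at physiological pH are Lys/Arg (+1) and Asp/Glu (−1); with His treated as neutral, nothing else contributes.
Positive (K, R): K6, R19 → +2.
Negative (D, E): none → −0.
The N-terminus (+1) and C-terminus (−1) cancel.
Net charge = (+2) + (−0) = +2.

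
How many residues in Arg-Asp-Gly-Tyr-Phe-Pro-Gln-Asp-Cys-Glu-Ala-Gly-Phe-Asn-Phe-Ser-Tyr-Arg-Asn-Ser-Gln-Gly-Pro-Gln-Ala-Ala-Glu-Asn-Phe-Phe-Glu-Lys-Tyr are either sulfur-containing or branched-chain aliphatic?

Sulfur-containing: C, M. Branched-chain aliphatic: I, L, V.
Sulfur-containing residues here: Cys9 (1).
Branched-chain aliphatic residues here: none (0).
The two groups share no amino acid, so total = 1 + 0 = 1.

1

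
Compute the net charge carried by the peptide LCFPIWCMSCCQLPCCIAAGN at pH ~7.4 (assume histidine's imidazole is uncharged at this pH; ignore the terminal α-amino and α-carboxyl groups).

0

The side chains ionized at physiological pH are Lys/Arg (+1) and Asp/Glu (−1); with His treated as neutral, nothing else contributes.
Positive (K, R): none → +0.
Negative (D, E): none → −0.
Net charge = (+0) + (−0) = 0.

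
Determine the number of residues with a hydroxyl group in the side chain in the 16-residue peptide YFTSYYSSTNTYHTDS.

12

S, T, and Y are the three residues with a side-chain hydroxyl.
Matching residues: Y1, T3, S4, Y5, Y6, S7, S8, T9, T11, Y12, T14, S16.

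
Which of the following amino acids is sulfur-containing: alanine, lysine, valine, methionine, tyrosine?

Only Cys (C) and Met (M) have a sulfur atom in the side chain.
Of the listed options, only methionine belongs to this group.

methionine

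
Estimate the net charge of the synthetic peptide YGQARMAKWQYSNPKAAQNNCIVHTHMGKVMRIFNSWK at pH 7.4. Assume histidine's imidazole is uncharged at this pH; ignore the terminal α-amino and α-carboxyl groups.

The side chains ionized at physiological pH are Lys/Arg (+1) and Asp/Glu (−1); with His treated as neutral, nothing else contributes.
Positive (K, R): R5, K8, K15, K29, R32, K38 → +6.
Negative (D, E): none → −0.
Net charge = (+6) + (−0) = +6.

+6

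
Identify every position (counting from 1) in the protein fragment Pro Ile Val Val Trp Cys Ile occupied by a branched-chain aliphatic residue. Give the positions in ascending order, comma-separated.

Valine (V), leucine (L), and isoleucine (I) are the branched-chain amino acids.
Matching residues: Ile2, Val3, Val4, Ile7.

2, 3, 4, 7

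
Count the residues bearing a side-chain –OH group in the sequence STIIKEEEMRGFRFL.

2

Serine (S), threonine (T), and tyrosine (Y) each carry a hydroxyl group on the side chain.
Matching residues: S1, T2.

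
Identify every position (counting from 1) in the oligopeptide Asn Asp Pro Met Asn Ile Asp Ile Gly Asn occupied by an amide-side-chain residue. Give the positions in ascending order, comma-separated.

1, 5, 10

The amide-side-chain residues are Asn (N) and Gln (Q).
Matching residues: Asn1, Asn5, Asn10.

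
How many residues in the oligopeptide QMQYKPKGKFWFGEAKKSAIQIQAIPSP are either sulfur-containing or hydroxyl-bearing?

Sulfur-containing: C, M. Hydroxyl-bearing: S, T, Y.
Sulfur-containing residues here: M2 (1).
Hydroxyl-bearing residues here: Y4, S18, S27 (3).
The two groups share no amino acid, so total = 1 + 3 = 4.

4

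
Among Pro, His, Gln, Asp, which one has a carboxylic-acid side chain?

Asp

Only D (aspartate) and E (glutamate) carry a side-chain carboxylic acid.
Of the listed options, only Asp belongs to this group.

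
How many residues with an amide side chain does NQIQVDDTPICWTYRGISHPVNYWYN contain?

Only N (asparagine) and Q (glutamine) carry a side-chain carboxamide.
Matching residues: N1, Q2, Q4, N22, N26.

5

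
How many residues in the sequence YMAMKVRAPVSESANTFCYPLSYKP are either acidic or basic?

Acidic: D, E. Basic: H, K, R.
Acidic residues here: E12 (1).
Basic residues here: K5, R7, K24 (3).
The two groups share no amino acid, so total = 1 + 3 = 4.

4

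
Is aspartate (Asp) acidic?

Aspartate (D) and glutamate (E) have carboxylic-acid side chains and are the acidic amino acids.
Aspartate is in this group.

Yes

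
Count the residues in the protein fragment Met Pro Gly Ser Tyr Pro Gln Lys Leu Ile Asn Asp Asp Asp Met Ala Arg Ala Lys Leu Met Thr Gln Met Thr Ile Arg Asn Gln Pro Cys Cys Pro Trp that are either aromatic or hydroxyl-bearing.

5

Aromatic: F, W, Y. Hydroxyl-bearing: S, T, Y.
Aromatic residues here: Tyr5, Trp34 (2).
Hydroxyl-bearing residues here: Ser4, Tyr5, Thr22, Thr25 (4).
Y is in both groups, so the 1 Y residue must not be double-counted.
Total = 2 + 4 − 1 = 5.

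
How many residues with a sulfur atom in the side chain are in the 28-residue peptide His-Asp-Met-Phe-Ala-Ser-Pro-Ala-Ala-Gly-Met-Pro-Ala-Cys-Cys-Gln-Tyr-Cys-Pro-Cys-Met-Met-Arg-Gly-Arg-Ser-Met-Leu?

Only Cys (C) and Met (M) have a sulfur atom in the side chain.
Matching residues: Met3, Met11, Cys14, Cys15, Cys18, Cys20, Met21, Met22, Met27.

9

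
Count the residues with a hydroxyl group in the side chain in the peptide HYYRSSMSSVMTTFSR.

Serine (S), threonine (T), and tyrosine (Y) each carry a hydroxyl group on the side chain.
Matching residues: Y2, Y3, S5, S6, S8, S9, T12, T13, S15.

9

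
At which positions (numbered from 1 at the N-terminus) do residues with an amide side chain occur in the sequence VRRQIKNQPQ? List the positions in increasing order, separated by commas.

4, 7, 8, 10

Only N (asparagine) and Q (glutamine) carry a side-chain carboxamide.
Matching residues: Q4, N7, Q8, Q10.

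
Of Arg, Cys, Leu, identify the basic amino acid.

Arg

The basic amino acids are Lys (K), Arg (R), and His (H).
Of the listed options, only Arg belongs to this group.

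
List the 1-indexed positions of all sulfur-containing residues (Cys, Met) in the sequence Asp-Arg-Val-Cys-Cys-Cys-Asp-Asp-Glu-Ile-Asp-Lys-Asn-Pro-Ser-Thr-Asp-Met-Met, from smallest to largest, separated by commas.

4, 5, 6, 18, 19

Matching residues: Cys4, Cys5, Cys6, Met18, Met19.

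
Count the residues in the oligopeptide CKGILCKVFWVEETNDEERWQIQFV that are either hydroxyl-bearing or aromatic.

5

Hydroxyl-bearing: S, T, Y. Aromatic: F, W, Y.
Hydroxyl-bearing residues here: T14 (1).
Aromatic residues here: F9, W10, W20, F24 (4).
(Y belongs to both groups, but none appear in this sequence.) Total = 1 + 4 = 5.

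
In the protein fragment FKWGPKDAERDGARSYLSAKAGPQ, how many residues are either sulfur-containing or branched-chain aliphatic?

Sulfur-containing: C, M. Branched-chain aliphatic: I, L, V.
Sulfur-containing residues here: none (0).
Branched-chain aliphatic residues here: L17 (1).
The two groups share no amino acid, so total = 0 + 1 = 1.

1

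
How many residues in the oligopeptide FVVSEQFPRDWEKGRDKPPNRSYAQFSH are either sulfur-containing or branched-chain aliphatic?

Sulfur-containing: C, M. Branched-chain aliphatic: I, L, V.
Sulfur-containing residues here: none (0).
Branched-chain aliphatic residues here: V2, V3 (2).
The two groups share no amino acid, so total = 0 + 2 = 2.

2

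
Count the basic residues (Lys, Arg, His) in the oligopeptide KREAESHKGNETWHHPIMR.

7

Matching residues: K1, R2, H7, K8, H14, H15, R19.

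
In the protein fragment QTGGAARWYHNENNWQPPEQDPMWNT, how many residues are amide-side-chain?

7

Asparagine (N) and glutamine (Q) have uncharged amide side chains.
Matching residues: Q1, N11, N13, N14, Q16, Q20, N25.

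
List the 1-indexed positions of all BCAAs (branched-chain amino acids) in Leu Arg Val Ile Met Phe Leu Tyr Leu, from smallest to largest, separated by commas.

1, 3, 4, 7, 9

V, L, and I make up the branched-chain aliphatic group.
Matching residues: Leu1, Val3, Ile4, Leu7, Leu9.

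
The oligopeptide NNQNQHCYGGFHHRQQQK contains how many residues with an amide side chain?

The amide-side-chain residues are Asn (N) and Gln (Q).
Matching residues: N1, N2, Q3, N4, Q5, Q15, Q16, Q17.

8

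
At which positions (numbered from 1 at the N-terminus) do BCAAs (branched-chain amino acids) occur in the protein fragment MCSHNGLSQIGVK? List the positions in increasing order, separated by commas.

7, 10, 12

V, L, and I make up the branched-chain aliphatic group.
Matching residues: L7, I10, V12.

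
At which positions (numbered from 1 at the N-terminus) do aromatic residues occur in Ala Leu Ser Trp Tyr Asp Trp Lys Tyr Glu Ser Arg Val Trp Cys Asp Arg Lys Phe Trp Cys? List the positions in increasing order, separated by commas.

The aromatic amino acids are Phe (F, benzyl), Trp (W, indole), and Tyr (Y, phenol).
Matching residues: Trp4, Tyr5, Trp7, Tyr9, Trp14, Phe19, Trp20.

4, 5, 7, 9, 14, 19, 20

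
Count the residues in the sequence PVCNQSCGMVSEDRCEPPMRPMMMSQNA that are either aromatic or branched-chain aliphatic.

Aromatic: F, W, Y. Branched-chain aliphatic: I, L, V.
Aromatic residues here: none (0).
Branched-chain aliphatic residues here: V2, V10 (2).
The two groups share no amino acid, so total = 0 + 2 = 2.

2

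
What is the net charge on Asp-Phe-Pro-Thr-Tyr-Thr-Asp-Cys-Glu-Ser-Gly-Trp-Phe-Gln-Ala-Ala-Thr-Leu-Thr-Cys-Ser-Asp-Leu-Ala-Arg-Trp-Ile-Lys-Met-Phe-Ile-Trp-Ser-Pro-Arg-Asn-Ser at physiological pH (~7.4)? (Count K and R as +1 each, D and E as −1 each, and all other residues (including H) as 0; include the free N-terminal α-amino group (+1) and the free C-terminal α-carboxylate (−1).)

-1

Positive (K, R): Arg25, Lys28, Arg35 → +3.
Negative (D, E): Asp1, Asp7, Glu9, Asp22 → −4.
The N-terminus (+1) and C-terminus (−1) cancel.
Net charge = (+3) + (−4) = −1.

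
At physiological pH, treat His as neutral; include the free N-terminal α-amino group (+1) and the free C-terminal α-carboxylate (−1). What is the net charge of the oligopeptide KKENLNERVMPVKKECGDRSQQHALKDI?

+2

At pH ~7.4 the Lys and Arg side chains are protonated (+1), the Asp and Glu side chains are deprotonated (−1), and with His taken as neutral all other side chains carry no charge.
Positive (K, R): K1, K2, R8, K13, K14, R19, K26 → +7.
Negative (D, E): E3, E7, E15, D18, D27 → −5.
The N-terminus (+1) and C-terminus (−1) cancel.
Net charge = (+7) + (−5) = +2.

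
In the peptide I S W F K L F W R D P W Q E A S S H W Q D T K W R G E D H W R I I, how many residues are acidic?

5

The acidic residues are Asp (D) and Glu (E), whose side chains end in a carboxylate group.
Matching residues: D10, E14, D21, E27, D28.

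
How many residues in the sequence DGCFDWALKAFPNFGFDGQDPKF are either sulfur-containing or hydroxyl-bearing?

1

Sulfur-containing: C, M. Hydroxyl-bearing: S, T, Y.
Sulfur-containing residues here: C3 (1).
Hydroxyl-bearing residues here: none (0).
The two groups share no amino acid, so total = 1 + 0 = 1.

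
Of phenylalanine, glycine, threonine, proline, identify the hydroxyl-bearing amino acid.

threonine

S, T, and Y are the three residues with a side-chain hydroxyl.
Of the listed options, only threonine belongs to this group.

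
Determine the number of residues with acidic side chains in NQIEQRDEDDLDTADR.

The acidic residues are Asp (D) and Glu (E), whose side chains end in a carboxylate group.
Matching residues: E4, D7, E8, D9, D10, D12, D15.

7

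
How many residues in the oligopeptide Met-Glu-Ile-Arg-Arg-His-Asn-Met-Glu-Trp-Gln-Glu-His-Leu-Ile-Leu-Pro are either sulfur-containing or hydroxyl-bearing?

2

Sulfur-containing: C, M. Hydroxyl-bearing: S, T, Y.
Sulfur-containing residues here: Met1, Met8 (2).
Hydroxyl-bearing residues here: none (0).
The two groups share no amino acid, so total = 2 + 0 = 2.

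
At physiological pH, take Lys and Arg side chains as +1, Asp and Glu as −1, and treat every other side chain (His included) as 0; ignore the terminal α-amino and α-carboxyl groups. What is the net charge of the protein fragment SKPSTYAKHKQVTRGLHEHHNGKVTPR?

Positive (K, R): K2, K8, K10, R14, K23, R27 → +6.
Negative (D, E): E18 → −1.
Net charge = (+6) + (−1) = +5.

+5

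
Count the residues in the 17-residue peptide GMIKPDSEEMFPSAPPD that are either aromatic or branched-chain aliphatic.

2

Aromatic: F, W, Y. Branched-chain aliphatic: I, L, V.
Aromatic residues here: F11 (1).
Branched-chain aliphatic residues here: I3 (1).
The two groups share no amino acid, so total = 1 + 1 = 2.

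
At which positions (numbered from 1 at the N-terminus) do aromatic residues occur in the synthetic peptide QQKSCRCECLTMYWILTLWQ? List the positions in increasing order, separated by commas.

The aromatic amino acids are Phe (F, benzyl), Trp (W, indole), and Tyr (Y, phenol).
Matching residues: Y13, W14, W19.

13, 14, 19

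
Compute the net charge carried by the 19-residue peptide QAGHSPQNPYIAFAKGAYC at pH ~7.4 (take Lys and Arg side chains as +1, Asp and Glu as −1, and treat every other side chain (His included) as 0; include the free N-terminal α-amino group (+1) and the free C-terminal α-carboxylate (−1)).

+1

Positive (K, R): K15 → +1.
Negative (D, E): none → −0.
The N-terminus (+1) and C-terminus (−1) cancel.
Net charge = (+1) + (−0) = +1.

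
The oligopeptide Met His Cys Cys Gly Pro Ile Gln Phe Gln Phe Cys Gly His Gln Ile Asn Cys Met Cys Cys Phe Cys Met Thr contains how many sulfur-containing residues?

10

The sulfur-bearing residues are cysteine (–SH) and methionine (–S–CH₃).
Matching residues: Met1, Cys3, Cys4, Cys12, Cys18, Met19, Cys20, Cys21, Cys23, Met24.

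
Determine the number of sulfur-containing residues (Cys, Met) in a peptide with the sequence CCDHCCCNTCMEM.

Matching residues: C1, C2, C5, C6, C7, C10, M11, M13.

8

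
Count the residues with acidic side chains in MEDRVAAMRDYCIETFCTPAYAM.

Aspartate (D) and glutamate (E) have carboxylic-acid side chains and are the acidic amino acids.
Matching residues: E2, D3, D10, E14.

4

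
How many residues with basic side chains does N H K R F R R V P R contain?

K, R, and H are the three residues with basic side chains (ε-amine, guanidinium, and imidazole respectively).
Matching residues: H2, K3, R4, R6, R7, R10.

6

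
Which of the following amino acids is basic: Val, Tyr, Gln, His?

Lysine (K), arginine (R), and histidine (H) have basic, nitrogen-containing side chains.
Of the listed options, only His belongs to this group.

His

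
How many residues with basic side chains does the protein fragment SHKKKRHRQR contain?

The basic amino acids are Lys (K), Arg (R), and His (H).
Matching residues: H2, K3, K4, K5, R6, H7, R8, R10.

8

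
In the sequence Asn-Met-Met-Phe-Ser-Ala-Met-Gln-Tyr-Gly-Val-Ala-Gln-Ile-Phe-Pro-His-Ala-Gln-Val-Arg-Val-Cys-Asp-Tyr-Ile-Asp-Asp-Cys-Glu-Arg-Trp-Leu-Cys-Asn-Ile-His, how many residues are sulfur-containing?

The sulfur-bearing residues are cysteine (–SH) and methionine (–S–CH₃).
Matching residues: Met2, Met3, Met7, Cys23, Cys29, Cys34.

6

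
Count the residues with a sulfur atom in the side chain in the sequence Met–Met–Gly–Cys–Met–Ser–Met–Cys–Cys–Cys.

8

Only Cys (C) and Met (M) have a sulfur atom in the side chain.
Matching residues: Met1, Met2, Cys4, Met5, Met7, Cys8, Cys9, Cys10.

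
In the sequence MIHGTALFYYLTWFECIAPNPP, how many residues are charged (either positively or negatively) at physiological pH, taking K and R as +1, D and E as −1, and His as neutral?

Charged side chains at pH ~7.4: K, R (positive); D, E (negative).
Matching residues: E15.

1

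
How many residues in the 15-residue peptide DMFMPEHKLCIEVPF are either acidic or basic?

Acidic: D, E. Basic: H, K, R.
Acidic residues here: D1, E6, E12 (3).
Basic residues here: H7, K8 (2).
The two groups share no amino acid, so total = 3 + 2 = 5.

5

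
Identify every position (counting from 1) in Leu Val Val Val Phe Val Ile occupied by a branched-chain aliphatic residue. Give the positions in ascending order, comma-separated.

The BCAAs are Val, Leu, and Ile — aliphatic side chains with a branch point.
Matching residues: Leu1, Val2, Val3, Val4, Val6, Ile7.

1, 2, 3, 4, 6, 7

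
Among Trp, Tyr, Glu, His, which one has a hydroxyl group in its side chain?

S, T, and Y are the three residues with a side-chain hydroxyl.
Of the listed options, only Tyr belongs to this group.

Tyr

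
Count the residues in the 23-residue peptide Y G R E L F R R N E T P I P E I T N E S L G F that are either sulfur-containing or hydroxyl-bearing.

Sulfur-containing: C, M. Hydroxyl-bearing: S, T, Y.
Sulfur-containing residues here: none (0).
Hydroxyl-bearing residues here: Y1, T11, T17, S20 (4).
The two groups share no amino acid, so total = 0 + 4 = 4.

4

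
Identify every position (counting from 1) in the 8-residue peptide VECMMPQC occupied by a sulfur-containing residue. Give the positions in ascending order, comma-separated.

3, 4, 5, 8

Only Cys (C) and Met (M) have a sulfur atom in the side chain.
Matching residues: C3, M4, M5, C8.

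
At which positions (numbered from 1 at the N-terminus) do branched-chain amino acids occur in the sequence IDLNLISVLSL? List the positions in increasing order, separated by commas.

Valine (V), leucine (L), and isoleucine (I) are the branched-chain amino acids.
Matching residues: I1, L3, L5, I6, V8, L9, L11.

1, 3, 5, 6, 8, 9, 11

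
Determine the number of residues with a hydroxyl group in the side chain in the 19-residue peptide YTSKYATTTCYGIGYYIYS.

12

Serine (S), threonine (T), and tyrosine (Y) each carry a hydroxyl group on the side chain.
Matching residues: Y1, T2, S3, Y5, T7, T8, T9, Y11, Y15, Y16, Y18, S19.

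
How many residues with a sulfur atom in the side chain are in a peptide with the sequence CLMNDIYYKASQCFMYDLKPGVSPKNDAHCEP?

5

The sulfur-bearing residues are cysteine (–SH) and methionine (–S–CH₃).
Matching residues: C1, M3, C13, M15, C30.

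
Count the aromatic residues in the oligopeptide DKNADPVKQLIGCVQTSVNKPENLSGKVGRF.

The aromatic amino acids are Phe (F, benzyl), Trp (W, indole), and Tyr (Y, phenol).
Matching residues: F31.

1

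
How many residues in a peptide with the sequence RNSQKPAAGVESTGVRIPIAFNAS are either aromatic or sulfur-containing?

Aromatic: F, W, Y. Sulfur-containing: C, M.
Aromatic residues here: F21 (1).
Sulfur-containing residues here: none (0).
The two groups share no amino acid, so total = 1 + 0 = 1.

1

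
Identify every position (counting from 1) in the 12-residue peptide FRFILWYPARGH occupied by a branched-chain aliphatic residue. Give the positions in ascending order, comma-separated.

4, 5

Valine (V), leucine (L), and isoleucine (I) are the branched-chain amino acids.
Matching residues: I4, L5.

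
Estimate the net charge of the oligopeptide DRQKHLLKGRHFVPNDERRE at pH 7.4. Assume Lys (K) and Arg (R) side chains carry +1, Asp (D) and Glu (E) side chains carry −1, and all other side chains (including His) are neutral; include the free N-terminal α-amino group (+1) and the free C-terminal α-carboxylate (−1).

+2

Positive (K, R): R2, K4, K8, R10, R18, R19 → +6.
Negative (D, E): D1, D16, E17, E20 → −4.
The N-terminus (+1) and C-terminus (−1) cancel.
Net charge = (+6) + (−4) = +2.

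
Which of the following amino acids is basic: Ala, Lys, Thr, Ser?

Lys

Lysine (K), arginine (R), and histidine (H) have basic, nitrogen-containing side chains.
Of the listed options, only Lys belongs to this group.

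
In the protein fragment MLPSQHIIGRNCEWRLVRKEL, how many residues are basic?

5

K, R, and H are the three residues with basic side chains (ε-amine, guanidinium, and imidazole respectively).
Matching residues: H6, R10, R15, R18, K19.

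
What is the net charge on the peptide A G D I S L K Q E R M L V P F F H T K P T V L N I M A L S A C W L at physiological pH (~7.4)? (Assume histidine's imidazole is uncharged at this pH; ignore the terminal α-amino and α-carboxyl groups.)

+1

At pH ~7.4 the Lys and Arg side chains are protonated (+1), the Asp and Glu side chains are deprotonated (−1), and with His taken as neutral all other side chains carry no charge.
Positive (K, R): K7, R10, K19 → +3.
Negative (D, E): D3, E9 → −2.
Net charge = (+3) + (−2) = +1.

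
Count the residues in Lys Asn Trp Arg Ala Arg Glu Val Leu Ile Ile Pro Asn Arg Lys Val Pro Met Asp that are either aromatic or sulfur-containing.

Aromatic: F, W, Y. Sulfur-containing: C, M.
Aromatic residues here: Trp3 (1).
Sulfur-containing residues here: Met18 (1).
The two groups share no amino acid, so total = 1 + 1 = 2.

2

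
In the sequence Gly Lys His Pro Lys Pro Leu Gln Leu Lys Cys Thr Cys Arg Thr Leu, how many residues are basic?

Lysine (K), arginine (R), and histidine (H) have basic, nitrogen-containing side chains.
Matching residues: Lys2, His3, Lys5, Lys10, Arg14.

5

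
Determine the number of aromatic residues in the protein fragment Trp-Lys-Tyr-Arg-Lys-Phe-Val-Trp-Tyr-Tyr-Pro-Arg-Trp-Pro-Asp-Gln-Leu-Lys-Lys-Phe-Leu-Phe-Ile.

9

The aromatic amino acids are Phe (F, benzyl), Trp (W, indole), and Tyr (Y, phenol).
Matching residues: Trp1, Tyr3, Phe6, Trp8, Tyr9, Tyr10, Trp13, Phe20, Phe22.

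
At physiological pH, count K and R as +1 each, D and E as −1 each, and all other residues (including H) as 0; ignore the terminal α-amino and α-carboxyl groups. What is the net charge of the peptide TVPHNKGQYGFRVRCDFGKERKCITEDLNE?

+1

Positive (K, R): K6, R12, R14, K19, R21, K22 → +6.
Negative (D, E): D16, E20, E26, D27, E30 → −5.
Net charge = (+6) + (−5) = +1.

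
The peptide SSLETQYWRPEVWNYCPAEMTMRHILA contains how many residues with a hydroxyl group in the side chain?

S, T, and Y are the three residues with a side-chain hydroxyl.
Matching residues: S1, S2, T5, Y7, Y15, T21.

6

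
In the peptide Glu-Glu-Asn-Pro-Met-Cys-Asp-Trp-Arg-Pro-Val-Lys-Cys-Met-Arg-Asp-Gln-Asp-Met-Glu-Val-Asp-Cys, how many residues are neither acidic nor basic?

Acidic: D, E. Basic: K, R, H. All other residues are neither.
Matching residues: Asn3, Pro4, Met5, Cys6, Trp8, Pro10, Val11, Cys13, Met14, Gln17, Met19, Val21, Cys23.

13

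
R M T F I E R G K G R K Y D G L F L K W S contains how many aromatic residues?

Phenylalanine (F), tryptophan (W), and tyrosine (Y) have aromatic ring side chains.
Matching residues: F4, Y13, F17, W20.

4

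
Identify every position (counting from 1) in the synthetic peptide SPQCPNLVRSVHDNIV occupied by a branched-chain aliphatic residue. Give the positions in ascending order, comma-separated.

Valine (V), leucine (L), and isoleucine (I) are the branched-chain amino acids.
Matching residues: L7, V8, V11, I15, V16.

7, 8, 11, 15, 16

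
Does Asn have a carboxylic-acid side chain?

No

The acidic residues are Asp (D) and Glu (E), whose side chains end in a carboxylate group.
Asparagine is not in this group.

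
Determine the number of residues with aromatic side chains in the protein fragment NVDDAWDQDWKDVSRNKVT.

2

F, W, and Y each carry an aromatic ring on the side chain.
Matching residues: W6, W10.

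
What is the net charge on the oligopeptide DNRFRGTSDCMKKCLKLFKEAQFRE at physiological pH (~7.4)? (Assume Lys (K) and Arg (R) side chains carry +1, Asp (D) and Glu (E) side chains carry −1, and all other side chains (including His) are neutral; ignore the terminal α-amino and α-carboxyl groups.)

Positive (K, R): R3, R5, K12, K13, K16, K19, R24 → +7.
Negative (D, E): D1, D9, E20, E25 → −4.
Net charge = (+7) + (−4) = +3.

+3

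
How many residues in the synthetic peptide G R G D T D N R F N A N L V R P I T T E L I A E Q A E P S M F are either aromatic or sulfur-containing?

Aromatic: F, W, Y. Sulfur-containing: C, M.
Aromatic residues here: F9, F31 (2).
Sulfur-containing residues here: M30 (1).
The two groups share no amino acid, so total = 2 + 1 = 3.

3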